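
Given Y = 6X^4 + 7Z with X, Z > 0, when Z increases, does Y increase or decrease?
Y increases

Taking the partial derivative:
∂Y/∂Z = 7

∂Y/∂Z = 7 > 0 (assuming positive values)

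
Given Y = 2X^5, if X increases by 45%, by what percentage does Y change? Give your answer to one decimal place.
541.0%

For Y = 2X^5:
If X → X(1 + 0.45)
Then Y → Y · (1 + 0.45)^5
     ≈ Y · 6.4097

Percentage change = ((1 + 0.45)^5 − 1) × 100% ≈ 541.0%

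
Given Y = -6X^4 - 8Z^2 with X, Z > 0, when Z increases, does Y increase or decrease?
Y decreases

Taking the partial derivative:
∂Y/∂Z = -16Z

∂Y/∂Z = -16Z < 0 (assuming positive values)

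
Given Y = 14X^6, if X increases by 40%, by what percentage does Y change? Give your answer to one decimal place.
653.0%

For Y = 14X^6:
If X → X(1 + 0.4)
Then Y → Y · (1 + 0.4)^6
     ≈ Y · 7.5295

Percentage change = ((1 + 0.4)^6 − 1) × 100% ≈ 653.0%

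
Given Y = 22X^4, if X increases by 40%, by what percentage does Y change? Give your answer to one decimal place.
284.2%

For Y = 22X^4:
If X → X(1 + 0.4)
Then Y → Y · (1 + 0.4)^4
     = Y · 3.8416

Percentage change = ((1 + 0.4)^4 − 1) × 100% ≈ 284.2%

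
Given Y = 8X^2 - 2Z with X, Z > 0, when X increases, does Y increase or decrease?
Y increases

Taking the partial derivative:
∂Y/∂X = 16X

∂Y/∂X = 16X > 0 (assuming positive values)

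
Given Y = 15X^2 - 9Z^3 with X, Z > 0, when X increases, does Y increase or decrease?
Y increases

Taking the partial derivative:
∂Y/∂X = 30X

∂Y/∂X = 30X > 0 (assuming positive values)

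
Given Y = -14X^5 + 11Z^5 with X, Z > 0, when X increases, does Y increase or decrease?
Y decreases

Taking the partial derivative:
∂Y/∂X = -70X^4

∂Y/∂X = -70X^4 < 0 (assuming positive values)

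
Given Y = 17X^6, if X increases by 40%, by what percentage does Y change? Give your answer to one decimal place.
653.0%

For Y = 17X^6:
If X → X(1 + 0.4)
Then Y → Y · (1 + 0.4)^6
     ≈ Y · 7.5295

Percentage change = ((1 + 0.4)^6 − 1) × 100% ≈ 653.0%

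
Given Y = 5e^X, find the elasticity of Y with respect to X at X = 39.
Elasticity = 39

Elasticity = (dY/dX) · (X/Y)

dY/dX = 5·e^X
At X = 39: dY/dX = 5·e^39, Y = 5·e^39

Elasticity = (5·e^39) · (39 / (5·e^39)) = 39

Interpretation: for a small percentage change in X, the percentage change in Y is approximately 39.00 times as large.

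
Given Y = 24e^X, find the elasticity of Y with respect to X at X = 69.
Elasticity = 69

Elasticity = (dY/dX) · (X/Y)

dY/dX = 24·e^X
At X = 69: dY/dX = 24·e^69, Y = 24·e^69

Elasticity = (24·e^69) · (69 / (24·e^69)) = 69

Interpretation: for a small percentage change in X, the percentage change in Y is approximately 69.00 times as large.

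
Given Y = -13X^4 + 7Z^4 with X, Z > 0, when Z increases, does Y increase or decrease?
Y increases

Taking the partial derivative:
∂Y/∂Z = 28Z^3

∂Y/∂Z = 28Z^3 > 0 (assuming positive values)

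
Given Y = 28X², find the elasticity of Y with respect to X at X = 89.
Elasticity = 2

Elasticity = (dY/dX) · (X/Y)

dY/dX = 56·X
At X = 89: dY/dX = 4984, Y = 221788

Elasticity = 4984 · (89 / 221788) = 2

Interpretation: for a small percentage change in X, the percentage change in Y is approximately 2.00 times as large.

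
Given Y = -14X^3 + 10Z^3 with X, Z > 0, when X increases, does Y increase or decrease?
Y decreases

Taking the partial derivative:
∂Y/∂X = -42X^2

∂Y/∂X = -42X^2 < 0 (assuming positive values)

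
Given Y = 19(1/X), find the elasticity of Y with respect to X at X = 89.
Elasticity = -1

Elasticity = (dY/dX) · (X/Y)

dY/dX = -19/X²
At X = 89: dY/dX = -19/7921, Y = 19/89

Elasticity = (-19/7921) · (89 / (19/89)) = -1

Interpretation: for a small percentage change in X, the percentage change in Y is approximately -1.00 times as large.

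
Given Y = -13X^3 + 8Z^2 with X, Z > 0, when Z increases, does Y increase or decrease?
Y increases

Taking the partial derivative:
∂Y/∂Z = 16Z

∂Y/∂Z = 16Z > 0 (assuming positive values)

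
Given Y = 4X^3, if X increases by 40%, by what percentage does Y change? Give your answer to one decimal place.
174.4%

For Y = 4X^3:
If X → X(1 + 0.4)
Then Y → Y · (1 + 0.4)^3
     = Y · 2.7440

Percentage change = ((1 + 0.4)^3 − 1) × 100% = 174.4%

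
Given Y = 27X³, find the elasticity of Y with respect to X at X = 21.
Elasticity = 3

Elasticity = (dY/dX) · (X/Y)

dY/dX = 81·X²
At X = 21: dY/dX = 35721, Y = 250047

Elasticity = 35721 · (21 / 250047) = 3

Interpretation: for a small percentage change in X, the percentage change in Y is approximately 3.00 times as large.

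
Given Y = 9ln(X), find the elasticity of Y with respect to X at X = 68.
Elasticity = 1/ln(68) ≈ 0.2370

Elasticity = (dY/dX) · (X/Y)

dY/dX = 9/X
At X = 68: dY/dX = 9/68, Y = 9·ln(68)

Elasticity = (9/68) · (68 / (9·ln(68))) = 1/ln(68) ≈ 0.2370

Interpretation: for a small percentage change in X, the percentage change in Y is approximately 0.24 times as large.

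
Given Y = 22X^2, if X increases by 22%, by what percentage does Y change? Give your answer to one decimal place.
48.8%

For Y = 22X^2:
If X → X(1 + 0.22)
Then Y → Y · (1 + 0.22)^2
     = Y · 1.4884

Percentage change = ((1 + 0.22)^2 − 1) × 100% ≈ 48.8%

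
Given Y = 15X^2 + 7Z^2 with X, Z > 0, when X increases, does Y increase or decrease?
Y increases

Taking the partial derivative:
∂Y/∂X = 30X

∂Y/∂X = 30X > 0 (assuming positive values)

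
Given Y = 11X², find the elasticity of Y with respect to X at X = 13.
Elasticity = 2

Elasticity = (dY/dX) · (X/Y)

dY/dX = 22·X
At X = 13: dY/dX = 286, Y = 1859

Elasticity = 286 · (13 / 1859) = 2

Interpretation: for a small percentage change in X, the percentage change in Y is approximately 2.00 times as large.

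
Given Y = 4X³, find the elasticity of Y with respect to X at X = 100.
Elasticity = 3

Elasticity = (dY/dX) · (X/Y)

dY/dX = 12·X²
At X = 100: dY/dX = 120000, Y = 4000000

Elasticity = 120000 · (100 / 4000000) = 3

Interpretation: for a small percentage change in X, the percentage change in Y is approximately 3.00 times as large.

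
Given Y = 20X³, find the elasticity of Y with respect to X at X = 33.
Elasticity = 3

Elasticity = (dY/dX) · (X/Y)

dY/dX = 60·X²
At X = 33: dY/dX = 65340, Y = 718740

Elasticity = 65340 · (33 / 718740) = 3

Interpretation: for a small percentage change in X, the percentage change in Y is approximately 3.00 times as large.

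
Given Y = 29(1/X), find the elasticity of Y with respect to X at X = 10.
Elasticity = -1

Elasticity = (dY/dX) · (X/Y)

dY/dX = -29/X²
At X = 10: dY/dX = -29/100, Y = 29/10

Elasticity = (-29/100) · (10 / (29/10)) = -1

Interpretation: for a small percentage change in X, the percentage change in Y is approximately -1.00 times as large.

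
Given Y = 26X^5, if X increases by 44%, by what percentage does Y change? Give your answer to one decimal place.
519.2%

For Y = 26X^5:
If X → X(1 + 0.44)
Then Y → Y · (1 + 0.44)^5
     ≈ Y · 6.1917

Percentage change = ((1 + 0.44)^5 − 1) × 100% ≈ 519.2%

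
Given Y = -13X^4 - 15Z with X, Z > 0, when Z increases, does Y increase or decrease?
Y decreases

Taking the partial derivative:
∂Y/∂Z = -15

∂Y/∂Z = -15 < 0 (assuming positive values)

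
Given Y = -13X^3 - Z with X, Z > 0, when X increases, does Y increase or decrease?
Y decreases

Taking the partial derivative:
∂Y/∂X = -39X^2

∂Y/∂X = -39X^2 < 0 (assuming positive values)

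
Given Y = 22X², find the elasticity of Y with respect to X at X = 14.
Elasticity = 2

Elasticity = (dY/dX) · (X/Y)

dY/dX = 44·X
At X = 14: dY/dX = 616, Y = 4312

Elasticity = 616 · (14 / 4312) = 2

Interpretation: for a small percentage change in X, the percentage change in Y is approximately 2.00 times as large.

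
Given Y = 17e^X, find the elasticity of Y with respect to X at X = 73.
Elasticity = 73

Elasticity = (dY/dX) · (X/Y)

dY/dX = 17·e^X
At X = 73: dY/dX = 17·e^73, Y = 17·e^73

Elasticity = (17·e^73) · (73 / (17·e^73)) = 73

Interpretation: for a small percentage change in X, the percentage change in Y is approximately 73.00 times as large.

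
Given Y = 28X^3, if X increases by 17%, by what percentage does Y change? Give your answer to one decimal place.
60.2%

For Y = 28X^3:
If X → X(1 + 0.17)
Then Y → Y · (1 + 0.17)^3
     ≈ Y · 1.6016

Percentage change = ((1 + 0.17)^3 − 1) × 100% ≈ 60.2%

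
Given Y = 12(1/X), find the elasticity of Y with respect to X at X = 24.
Elasticity = -1

Elasticity = (dY/dX) · (X/Y)

dY/dX = -12/X²
At X = 24: dY/dX = -1/48, Y = 1/2

Elasticity = (-1/48) · (24 / (1/2)) = -1

Interpretation: for a small percentage change in X, the percentage change in Y is approximately -1.00 times as large.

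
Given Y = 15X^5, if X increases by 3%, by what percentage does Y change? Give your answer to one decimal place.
15.9%

For Y = 15X^5:
If X → X(1 + 0.03)
Then Y → Y · (1 + 0.03)^5
     ≈ Y · 1.1593

Percentage change = ((1 + 0.03)^5 − 1) × 100% ≈ 15.9%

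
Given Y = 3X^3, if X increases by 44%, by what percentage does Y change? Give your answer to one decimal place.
198.6%

For Y = 3X^3:
If X → X(1 + 0.44)
Then Y → Y · (1 + 0.44)^3
     ≈ Y · 2.9860

Percentage change = ((1 + 0.44)^3 − 1) × 100% ≈ 198.6%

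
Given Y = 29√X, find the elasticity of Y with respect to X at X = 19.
Elasticity = 1/2

Elasticity = (dY/dX) · (X/Y)

dY/dX = 29/(2·√X)
At X = 19: dY/dX = 29·√19/38, Y = 29·√19

Elasticity = (29·√19/38) · (19 / (29·√19)) = 1/2

Interpretation: for a small percentage change in X, the percentage change in Y is approximately 0.50 times as large.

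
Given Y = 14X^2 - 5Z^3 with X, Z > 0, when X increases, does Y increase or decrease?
Y increases

Taking the partial derivative:
∂Y/∂X = 28X

∂Y/∂X = 28X > 0 (assuming positive values)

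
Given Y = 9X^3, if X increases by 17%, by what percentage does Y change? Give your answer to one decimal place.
60.2%

For Y = 9X^3:
If X → X(1 + 0.17)
Then Y → Y · (1 + 0.17)^3
     ≈ Y · 1.6016

Percentage change = ((1 + 0.17)^3 − 1) × 100% ≈ 60.2%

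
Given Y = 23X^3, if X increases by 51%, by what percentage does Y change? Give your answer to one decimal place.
244.3%

For Y = 23X^3:
If X → X(1 + 0.51)
Then Y → Y · (1 + 0.51)^3
     ≈ Y · 3.4430

Percentage change = ((1 + 0.51)^3 − 1) × 100% ≈ 244.3%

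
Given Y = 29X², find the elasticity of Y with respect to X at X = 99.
Elasticity = 2

Elasticity = (dY/dX) · (X/Y)

dY/dX = 58·X
At X = 99: dY/dX = 5742, Y = 284229

Elasticity = 5742 · (99 / 284229) = 2

Interpretation: for a small percentage change in X, the percentage change in Y is approximately 2.00 times as large.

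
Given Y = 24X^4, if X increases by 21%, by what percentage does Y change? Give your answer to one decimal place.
114.4%

For Y = 24X^4:
If X → X(1 + 0.21)
Then Y → Y · (1 + 0.21)^4
     ≈ Y · 2.1436

Percentage change = ((1 + 0.21)^4 − 1) × 100% ≈ 114.4%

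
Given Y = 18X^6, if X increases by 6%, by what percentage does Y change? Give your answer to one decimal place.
41.9%

For Y = 18X^6:
If X → X(1 + 0.06)
Then Y → Y · (1 + 0.06)^6
     ≈ Y · 1.4185

Percentage change = ((1 + 0.06)^6 − 1) × 100% ≈ 41.9%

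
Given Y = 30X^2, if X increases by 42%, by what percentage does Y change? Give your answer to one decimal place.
101.6%

For Y = 30X^2:
If X → X(1 + 0.42)
Then Y → Y · (1 + 0.42)^2
     = Y · 2.0164

Percentage change = ((1 + 0.42)^2 − 1) × 100% ≈ 101.6%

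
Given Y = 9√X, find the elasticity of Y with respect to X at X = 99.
Elasticity = 1/2

Elasticity = (dY/dX) · (X/Y)

dY/dX = 9/(2·√X)
At X = 99: dY/dX = 3·√11/22, Y = 27·√11

Elasticity = (3·√11/22) · (99 / (27·√11)) = 1/2

Interpretation: for a small percentage change in X, the percentage change in Y is approximately 0.50 times as large.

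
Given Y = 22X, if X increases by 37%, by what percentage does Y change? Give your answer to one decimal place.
37.0%

For Y = 22X:
If X → X(1 + 0.37)
Then Y → Y · (1 + 0.37)^1
     = Y · 1.3700

Percentage change = ((1 + 0.37)^1 − 1) × 100% = 37.0%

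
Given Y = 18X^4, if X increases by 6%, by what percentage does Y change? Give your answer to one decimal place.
26.2%

For Y = 18X^4:
If X → X(1 + 0.06)
Then Y → Y · (1 + 0.06)^4
     ≈ Y · 1.2625

Percentage change = ((1 + 0.06)^4 − 1) × 100% ≈ 26.2%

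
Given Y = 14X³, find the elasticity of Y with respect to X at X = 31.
Elasticity = 3

Elasticity = (dY/dX) · (X/Y)

dY/dX = 42·X²
At X = 31: dY/dX = 40362, Y = 417074

Elasticity = 40362 · (31 / 417074) = 3

Interpretation: for a small percentage change in X, the percentage change in Y is approximately 3.00 times as large.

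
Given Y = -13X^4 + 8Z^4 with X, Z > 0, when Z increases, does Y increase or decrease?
Y increases

Taking the partial derivative:
∂Y/∂Z = 32Z^3

∂Y/∂Z = 32Z^3 > 0 (assuming positive values)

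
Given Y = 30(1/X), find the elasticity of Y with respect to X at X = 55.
Elasticity = -1

Elasticity = (dY/dX) · (X/Y)

dY/dX = -30/X²
At X = 55: dY/dX = -6/605, Y = 6/11

Elasticity = (-6/605) · (55 / (6/11)) = -1

Interpretation: for a small percentage change in X, the percentage change in Y is approximately -1.00 times as large.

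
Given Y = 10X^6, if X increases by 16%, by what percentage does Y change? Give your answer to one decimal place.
143.6%

For Y = 10X^6:
If X → X(1 + 0.16)
Then Y → Y · (1 + 0.16)^6
     ≈ Y · 2.4364

Percentage change = ((1 + 0.16)^6 − 1) × 100% ≈ 143.6%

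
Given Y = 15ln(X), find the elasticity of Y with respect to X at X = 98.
Elasticity = 1/ln(98) ≈ 0.2181

Elasticity = (dY/dX) · (X/Y)

dY/dX = 15/X
At X = 98: dY/dX = 15/98, Y = 15·ln(98)

Elasticity = (15/98) · (98 / (15·ln(98))) = 1/ln(98) ≈ 0.2181

Interpretation: for a small percentage change in X, the percentage change in Y is approximately 0.22 times as large.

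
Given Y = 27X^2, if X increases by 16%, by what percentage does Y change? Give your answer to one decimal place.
34.6%

For Y = 27X^2:
If X → X(1 + 0.16)
Then Y → Y · (1 + 0.16)^2
     = Y · 1.3456

Percentage change = ((1 + 0.16)^2 − 1) × 100% ≈ 34.6%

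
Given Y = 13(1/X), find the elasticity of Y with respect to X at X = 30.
Elasticity = -1

Elasticity = (dY/dX) · (X/Y)

dY/dX = -13/X²
At X = 30: dY/dX = -13/900, Y = 13/30

Elasticity = (-13/900) · (30 / (13/30)) = -1

Interpretation: for a small percentage change in X, the percentage change in Y is approximately -1.00 times as large.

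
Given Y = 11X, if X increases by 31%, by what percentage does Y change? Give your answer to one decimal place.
31.0%

For Y = 11X:
If X → X(1 + 0.31)
Then Y → Y · (1 + 0.31)^1
     = Y · 1.3100

Percentage change = ((1 + 0.31)^1 − 1) × 100% = 31.0%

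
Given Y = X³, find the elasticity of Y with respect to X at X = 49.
Elasticity = 3

Elasticity = (dY/dX) · (X/Y)

dY/dX = 3·X²
At X = 49: dY/dX = 7203, Y = 117649

Elasticity = 7203 · (49 / 117649) = 3

Interpretation: for a small percentage change in X, the percentage change in Y is approximately 3.00 times as large.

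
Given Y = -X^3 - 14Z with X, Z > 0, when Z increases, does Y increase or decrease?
Y decreases

Taking the partial derivative:
∂Y/∂Z = -14

∂Y/∂Z = -14 < 0 (assuming positive values)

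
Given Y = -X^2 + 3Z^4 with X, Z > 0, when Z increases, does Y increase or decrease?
Y increases

Taking the partial derivative:
∂Y/∂Z = 12Z^3

∂Y/∂Z = 12Z^3 > 0 (assuming positive values)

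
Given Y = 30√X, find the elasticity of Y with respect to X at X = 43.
Elasticity = 1/2

Elasticity = (dY/dX) · (X/Y)

dY/dX = 15/√X
At X = 43: dY/dX = 15·√43/43, Y = 30·√43

Elasticity = (15·√43/43) · (43 / (30·√43)) = 1/2

Interpretation: for a small percentage change in X, the percentage change in Y is approximately 0.50 times as large.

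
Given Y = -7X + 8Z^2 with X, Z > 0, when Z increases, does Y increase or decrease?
Y increases

Taking the partial derivative:
∂Y/∂Z = 16Z

∂Y/∂Z = 16Z > 0 (assuming positive values)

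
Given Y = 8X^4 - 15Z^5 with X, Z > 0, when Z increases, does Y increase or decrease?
Y decreases

Taking the partial derivative:
∂Y/∂Z = -75Z^4

∂Y/∂Z = -75Z^4 < 0 (assuming positive values)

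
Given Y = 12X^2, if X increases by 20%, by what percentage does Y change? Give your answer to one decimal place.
44.0%

For Y = 12X^2:
If X → X(1 + 0.2)
Then Y → Y · (1 + 0.2)^2
     = Y · 1.4400

Percentage change = ((1 + 0.2)^2 − 1) × 100% = 44.0%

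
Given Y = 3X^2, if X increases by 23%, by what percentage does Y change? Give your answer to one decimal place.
51.3%

For Y = 3X^2:
If X → X(1 + 0.23)
Then Y → Y · (1 + 0.23)^2
     = Y · 1.5129

Percentage change = ((1 + 0.23)^2 − 1) × 100% ≈ 51.3%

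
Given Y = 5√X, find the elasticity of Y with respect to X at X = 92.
Elasticity = 1/2

Elasticity = (dY/dX) · (X/Y)

dY/dX = 5/(2·√X)
At X = 92: dY/dX = 5·√23/92, Y = 10·√23

Elasticity = (5·√23/92) · (92 / (10·√23)) = 1/2

Interpretation: for a small percentage change in X, the percentage change in Y is approximately 0.50 times as large.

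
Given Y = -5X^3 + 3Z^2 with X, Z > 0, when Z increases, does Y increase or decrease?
Y increases

Taking the partial derivative:
∂Y/∂Z = 6Z

∂Y/∂Z = 6Z > 0 (assuming positive values)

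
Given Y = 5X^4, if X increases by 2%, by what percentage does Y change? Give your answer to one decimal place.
8.2%

For Y = 5X^4:
If X → X(1 + 0.02)
Then Y → Y · (1 + 0.02)^4
     ≈ Y · 1.0824

Percentage change = ((1 + 0.02)^4 − 1) × 100% ≈ 8.2%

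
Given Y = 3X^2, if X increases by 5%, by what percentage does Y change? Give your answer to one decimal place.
10.3%

For Y = 3X^2:
If X → X(1 + 0.05)
Then Y → Y · (1 + 0.05)^2
     = Y · 1.1025

Percentage change = ((1 + 0.05)^2 − 1) × 100% ≈ 10.3%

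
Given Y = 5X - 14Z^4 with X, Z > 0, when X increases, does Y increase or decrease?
Y increases

Taking the partial derivative:
∂Y/∂X = 5

∂Y/∂X = 5 > 0 (assuming positive values)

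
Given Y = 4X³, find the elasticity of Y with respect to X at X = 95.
Elasticity = 3

Elasticity = (dY/dX) · (X/Y)

dY/dX = 12·X²
At X = 95: dY/dX = 108300, Y = 3429500

Elasticity = 108300 · (95 / 3429500) = 3

Interpretation: for a small percentage change in X, the percentage change in Y is approximately 3.00 times as large.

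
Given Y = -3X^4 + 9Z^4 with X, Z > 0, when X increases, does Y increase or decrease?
Y decreases

Taking the partial derivative:
∂Y/∂X = -12X^3

∂Y/∂X = -12X^3 < 0 (assuming positive values)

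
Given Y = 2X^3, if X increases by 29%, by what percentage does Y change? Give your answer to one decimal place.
114.7%

For Y = 2X^3:
If X → X(1 + 0.29)
Then Y → Y · (1 + 0.29)^3
     ≈ Y · 2.1467

Percentage change = ((1 + 0.29)^3 − 1) × 100% ≈ 114.7%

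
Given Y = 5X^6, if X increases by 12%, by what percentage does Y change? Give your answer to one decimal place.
97.4%

For Y = 5X^6:
If X → X(1 + 0.12)
Then Y → Y · (1 + 0.12)^6
     ≈ Y · 1.9738

Percentage change = ((1 + 0.12)^6 − 1) × 100% ≈ 97.4%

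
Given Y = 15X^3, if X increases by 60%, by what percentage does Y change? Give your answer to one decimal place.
309.6%

For Y = 15X^3:
If X → X(1 + 0.6)
Then Y → Y · (1 + 0.6)^3
     = Y · 4.0960

Percentage change = ((1 + 0.6)^3 − 1) × 100% = 309.6%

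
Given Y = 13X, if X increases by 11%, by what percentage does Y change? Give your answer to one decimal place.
11.0%

For Y = 13X:
If X → X(1 + 0.11)
Then Y → Y · (1 + 0.11)^1
     = Y · 1.1100

Percentage change = ((1 + 0.11)^1 − 1) × 100% = 11.0%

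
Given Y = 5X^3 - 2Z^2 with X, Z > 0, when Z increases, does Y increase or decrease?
Y decreases

Taking the partial derivative:
∂Y/∂Z = -4Z

∂Y/∂Z = -4Z < 0 (assuming positive values)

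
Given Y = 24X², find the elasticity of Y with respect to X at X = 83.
Elasticity = 2

Elasticity = (dY/dX) · (X/Y)

dY/dX = 48·X
At X = 83: dY/dX = 3984, Y = 165336

Elasticity = 3984 · (83 / 165336) = 2

Interpretation: for a small percentage change in X, the percentage change in Y is approximately 2.00 times as large.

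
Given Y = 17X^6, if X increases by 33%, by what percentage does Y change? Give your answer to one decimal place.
453.5%

For Y = 17X^6:
If X → X(1 + 0.33)
Then Y → Y · (1 + 0.33)^6
     ≈ Y · 5.5349

Percentage change = ((1 + 0.33)^6 − 1) × 100% ≈ 453.5%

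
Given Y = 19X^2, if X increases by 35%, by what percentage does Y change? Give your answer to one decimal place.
82.3%

For Y = 19X^2:
If X → X(1 + 0.35)
Then Y → Y · (1 + 0.35)^2
     = Y · 1.8225

Percentage change = ((1 + 0.35)^2 − 1) × 100% ≈ 82.3%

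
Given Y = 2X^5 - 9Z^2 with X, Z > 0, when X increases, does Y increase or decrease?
Y increases

Taking the partial derivative:
∂Y/∂X = 10X^4

∂Y/∂X = 10X^4 > 0 (assuming positive values)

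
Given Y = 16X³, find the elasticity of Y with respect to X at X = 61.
Elasticity = 3

Elasticity = (dY/dX) · (X/Y)

dY/dX = 48·X²
At X = 61: dY/dX = 178608, Y = 3631696

Elasticity = 178608 · (61 / 3631696) = 3

Interpretation: for a small percentage change in X, the percentage change in Y is approximately 3.00 times as large.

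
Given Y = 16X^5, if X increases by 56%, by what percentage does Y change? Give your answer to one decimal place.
823.9%

For Y = 16X^5:
If X → X(1 + 0.56)
Then Y → Y · (1 + 0.56)^5
     ≈ Y · 9.2390

Percentage change = ((1 + 0.56)^5 − 1) × 100% ≈ 823.9%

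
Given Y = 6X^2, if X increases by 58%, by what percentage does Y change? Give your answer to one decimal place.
149.6%

For Y = 6X^2:
If X → X(1 + 0.58)
Then Y → Y · (1 + 0.58)^2
     = Y · 2.4964

Percentage change = ((1 + 0.58)^2 − 1) × 100% ≈ 149.6%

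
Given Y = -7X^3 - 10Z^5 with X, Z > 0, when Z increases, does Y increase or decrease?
Y decreases

Taking the partial derivative:
∂Y/∂Z = -50Z^4

∂Y/∂Z = -50Z^4 < 0 (assuming positive values)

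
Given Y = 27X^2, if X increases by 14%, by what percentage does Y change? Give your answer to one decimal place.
30.0%

For Y = 27X^2:
If X → X(1 + 0.14)
Then Y → Y · (1 + 0.14)^2
     = Y · 1.2996

Percentage change = ((1 + 0.14)^2 − 1) × 100% ≈ 30.0%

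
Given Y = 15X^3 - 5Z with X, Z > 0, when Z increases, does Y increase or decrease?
Y decreases

Taking the partial derivative:
∂Y/∂Z = -5

∂Y/∂Z = -5 < 0 (assuming positive values)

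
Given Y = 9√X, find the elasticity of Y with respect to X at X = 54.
Elasticity = 1/2

Elasticity = (dY/dX) · (X/Y)

dY/dX = 9/(2·√X)
At X = 54: dY/dX = √6/4, Y = 27·√6

Elasticity = (√6/4) · (54 / (27·√6)) = 1/2

Interpretation: for a small percentage change in X, the percentage change in Y is approximately 0.50 times as large.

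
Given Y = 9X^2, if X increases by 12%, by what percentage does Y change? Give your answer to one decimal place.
25.4%

For Y = 9X^2:
If X → X(1 + 0.12)
Then Y → Y · (1 + 0.12)^2
     = Y · 1.2544

Percentage change = ((1 + 0.12)^2 − 1) × 100% ≈ 25.4%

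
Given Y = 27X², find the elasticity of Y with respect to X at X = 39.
Elasticity = 2

Elasticity = (dY/dX) · (X/Y)

dY/dX = 54·X
At X = 39: dY/dX = 2106, Y = 41067

Elasticity = 2106 · (39 / 41067) = 2

Interpretation: for a small percentage change in X, the percentage change in Y is approximately 2.00 times as large.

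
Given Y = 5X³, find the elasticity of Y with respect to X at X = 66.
Elasticity = 3

Elasticity = (dY/dX) · (X/Y)

dY/dX = 15·X²
At X = 66: dY/dX = 65340, Y = 1437480

Elasticity = 65340 · (66 / 1437480) = 3

Interpretation: for a small percentage change in X, the percentage change in Y is approximately 3.00 times as large.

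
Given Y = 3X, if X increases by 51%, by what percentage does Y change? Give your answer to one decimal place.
51.0%

For Y = 3X:
If X → X(1 + 0.51)
Then Y → Y · (1 + 0.51)^1
     = Y · 1.5100

Percentage change = ((1 + 0.51)^1 − 1) × 100% = 51.0%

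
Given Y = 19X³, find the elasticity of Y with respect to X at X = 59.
Elasticity = 3

Elasticity = (dY/dX) · (X/Y)

dY/dX = 57·X²
At X = 59: dY/dX = 198417, Y = 3902201

Elasticity = 198417 · (59 / 3902201) = 3

Interpretation: for a small percentage change in X, the percentage change in Y is approximately 3.00 times as large.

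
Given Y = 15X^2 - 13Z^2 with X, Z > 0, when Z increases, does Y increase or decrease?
Y decreases

Taking the partial derivative:
∂Y/∂Z = -26Z

∂Y/∂Z = -26Z < 0 (assuming positive values)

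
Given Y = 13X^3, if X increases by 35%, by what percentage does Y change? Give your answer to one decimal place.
146.0%

For Y = 13X^3:
If X → X(1 + 0.35)
Then Y → Y · (1 + 0.35)^3
     ≈ Y · 2.4604

Percentage change = ((1 + 0.35)^3 − 1) × 100% ≈ 146.0%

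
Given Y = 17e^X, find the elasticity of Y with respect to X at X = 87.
Elasticity = 87

Elasticity = (dY/dX) · (X/Y)

dY/dX = 17·e^X
At X = 87: dY/dX = 17·e^87, Y = 17·e^87

Elasticity = (17·e^87) · (87 / (17·e^87)) = 87

Interpretation: for a small percentage change in X, the percentage change in Y is approximately 87.00 times as large.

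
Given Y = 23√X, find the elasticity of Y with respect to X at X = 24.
Elasticity = 1/2

Elasticity = (dY/dX) · (X/Y)

dY/dX = 23/(2·√X)
At X = 24: dY/dX = 23·√6/24, Y = 46·√6

Elasticity = (23·√6/24) · (24 / (46·√6)) = 1/2

Interpretation: for a small percentage change in X, the percentage change in Y is approximately 0.50 times as large.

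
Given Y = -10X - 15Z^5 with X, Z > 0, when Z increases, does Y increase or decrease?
Y decreases

Taking the partial derivative:
∂Y/∂Z = -75Z^4

∂Y/∂Z = -75Z^4 < 0 (assuming positive values)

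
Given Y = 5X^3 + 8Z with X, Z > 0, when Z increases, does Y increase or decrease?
Y increases

Taking the partial derivative:
∂Y/∂Z = 8

∂Y/∂Z = 8 > 0 (assuming positive values)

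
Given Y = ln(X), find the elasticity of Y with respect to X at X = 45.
Elasticity = 1/ln(45) ≈ 0.2627

Elasticity = (dY/dX) · (X/Y)

dY/dX = 1/X
At X = 45: dY/dX = 1/45, Y = ln(45)

Elasticity = (1/45) · (45 / (ln(45))) = 1/ln(45) ≈ 0.2627

Interpretation: for a small percentage change in X, the percentage change in Y is approximately 0.26 times as large.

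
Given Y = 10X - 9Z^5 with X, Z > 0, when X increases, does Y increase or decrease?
Y increases

Taking the partial derivative:
∂Y/∂X = 10

∂Y/∂X = 10 > 0 (assuming positive values)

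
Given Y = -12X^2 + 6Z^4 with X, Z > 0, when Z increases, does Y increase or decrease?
Y increases

Taking the partial derivative:
∂Y/∂Z = 24Z^3

∂Y/∂Z = 24Z^3 > 0 (assuming positive values)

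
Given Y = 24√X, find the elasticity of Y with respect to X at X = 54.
Elasticity = 1/2

Elasticity = (dY/dX) · (X/Y)

dY/dX = 12/√X
At X = 54: dY/dX = 2·√6/3, Y = 72·√6

Elasticity = (2·√6/3) · (54 / (72·√6)) = 1/2

Interpretation: for a small percentage change in X, the percentage change in Y is approximately 0.50 times as large.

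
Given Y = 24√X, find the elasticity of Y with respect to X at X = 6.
Elasticity = 1/2

Elasticity = (dY/dX) · (X/Y)

dY/dX = 12/√X
At X = 6: dY/dX = 2·√6, Y = 24·√6

Elasticity = (2·√6) · (6 / (24·√6)) = 1/2

Interpretation: for a small percentage change in X, the percentage change in Y is approximately 0.50 times as large.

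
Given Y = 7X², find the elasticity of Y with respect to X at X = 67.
Elasticity = 2

Elasticity = (dY/dX) · (X/Y)

dY/dX = 14·X
At X = 67: dY/dX = 938, Y = 31423

Elasticity = 938 · (67 / 31423) = 2

Interpretation: for a small percentage change in X, the percentage change in Y is approximately 2.00 times as large.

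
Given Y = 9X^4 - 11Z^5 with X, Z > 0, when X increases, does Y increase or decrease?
Y increases

Taking the partial derivative:
∂Y/∂X = 36X^3

∂Y/∂X = 36X^3 > 0 (assuming positive values)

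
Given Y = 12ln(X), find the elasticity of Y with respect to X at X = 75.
Elasticity = 1/ln(75) ≈ 0.2316

Elasticity = (dY/dX) · (X/Y)

dY/dX = 12/X
At X = 75: dY/dX = 4/25, Y = 12·ln(75)

Elasticity = (4/25) · (75 / (12·ln(75))) = 1/ln(75) ≈ 0.2316

Interpretation: for a small percentage change in X, the percentage change in Y is approximately 0.23 times as large.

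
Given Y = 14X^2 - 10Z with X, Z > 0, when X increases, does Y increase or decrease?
Y increases

Taking the partial derivative:
∂Y/∂X = 28X

∂Y/∂X = 28X > 0 (assuming positive values)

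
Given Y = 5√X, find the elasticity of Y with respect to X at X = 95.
Elasticity = 1/2

Elasticity = (dY/dX) · (X/Y)

dY/dX = 5/(2·√X)
At X = 95: dY/dX = √95/38, Y = 5·√95

Elasticity = (√95/38) · (95 / (5·√95)) = 1/2

Interpretation: for a small percentage change in X, the percentage change in Y is approximately 0.50 times as large.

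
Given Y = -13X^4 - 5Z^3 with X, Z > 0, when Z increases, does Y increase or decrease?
Y decreases

Taking the partial derivative:
∂Y/∂Z = -15Z^2

∂Y/∂Z = -15Z^2 < 0 (assuming positive values)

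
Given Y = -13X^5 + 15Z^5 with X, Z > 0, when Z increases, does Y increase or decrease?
Y increases

Taking the partial derivative:
∂Y/∂Z = 75Z^4

∂Y/∂Z = 75Z^4 > 0 (assuming positive values)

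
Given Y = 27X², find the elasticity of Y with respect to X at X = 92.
Elasticity = 2

Elasticity = (dY/dX) · (X/Y)

dY/dX = 54·X
At X = 92: dY/dX = 4968, Y = 228528

Elasticity = 4968 · (92 / 228528) = 2

Interpretation: for a small percentage change in X, the percentage change in Y is approximately 2.00 times as large.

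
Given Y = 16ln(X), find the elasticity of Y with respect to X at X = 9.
Elasticity = 1/ln(9) ≈ 0.4551

Elasticity = (dY/dX) · (X/Y)

dY/dX = 16/X
At X = 9: dY/dX = 16/9, Y = 16·ln(9)

Elasticity = (16/9) · (9 / (16·ln(9))) = 1/ln(9) ≈ 0.4551

Interpretation: for a small percentage change in X, the percentage change in Y is approximately 0.46 times as large.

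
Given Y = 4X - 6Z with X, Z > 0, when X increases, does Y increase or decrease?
Y increases

Taking the partial derivative:
∂Y/∂X = 4

∂Y/∂X = 4 > 0 (assuming positive values)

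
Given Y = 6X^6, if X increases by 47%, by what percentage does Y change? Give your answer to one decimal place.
909.0%

For Y = 6X^6:
If X → X(1 + 0.47)
Then Y → Y · (1 + 0.47)^6
     ≈ Y · 10.0903

Percentage change = ((1 + 0.47)^6 − 1) × 100% ≈ 909.0%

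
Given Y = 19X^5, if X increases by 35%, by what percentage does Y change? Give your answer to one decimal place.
348.4%

For Y = 19X^5:
If X → X(1 + 0.35)
Then Y → Y · (1 + 0.35)^5
     ≈ Y · 4.4840

Percentage change = ((1 + 0.35)^5 − 1) × 100% ≈ 348.4%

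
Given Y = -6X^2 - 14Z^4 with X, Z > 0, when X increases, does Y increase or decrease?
Y decreases

Taking the partial derivative:
∂Y/∂X = -12X

∂Y/∂X = -12X < 0 (assuming positive values)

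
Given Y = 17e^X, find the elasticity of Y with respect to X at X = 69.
Elasticity = 69

Elasticity = (dY/dX) · (X/Y)

dY/dX = 17·e^X
At X = 69: dY/dX = 17·e^69, Y = 17·e^69

Elasticity = (17·e^69) · (69 / (17·e^69)) = 69

Interpretation: for a small percentage change in X, the percentage change in Y is approximately 69.00 times as large.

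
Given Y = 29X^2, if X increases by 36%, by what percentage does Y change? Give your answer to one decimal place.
85.0%

For Y = 29X^2:
If X → X(1 + 0.36)
Then Y → Y · (1 + 0.36)^2
     = Y · 1.8496

Percentage change = ((1 + 0.36)^2 − 1) × 100% ≈ 85.0%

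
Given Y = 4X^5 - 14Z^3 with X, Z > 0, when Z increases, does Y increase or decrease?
Y decreases

Taking the partial derivative:
∂Y/∂Z = -42Z^2

∂Y/∂Z = -42Z^2 < 0 (assuming positive values)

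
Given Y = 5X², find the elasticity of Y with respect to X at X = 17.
Elasticity = 2

Elasticity = (dY/dX) · (X/Y)

dY/dX = 10·X
At X = 17: dY/dX = 170, Y = 1445

Elasticity = 170 · (17 / 1445) = 2

Interpretation: for a small percentage change in X, the percentage change in Y is approximately 2.00 times as large.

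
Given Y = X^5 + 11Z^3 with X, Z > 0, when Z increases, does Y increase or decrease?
Y increases

Taking the partial derivative:
∂Y/∂Z = 33Z^2

∂Y/∂Z = 33Z^2 > 0 (assuming positive values)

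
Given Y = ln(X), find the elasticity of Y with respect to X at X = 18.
Elasticity = 1/ln(18) ≈ 0.3460

Elasticity = (dY/dX) · (X/Y)

dY/dX = 1/X
At X = 18: dY/dX = 1/18, Y = ln(18)

Elasticity = (1/18) · (18 / (ln(18))) = 1/ln(18) ≈ 0.3460

Interpretation: for a small percentage change in X, the percentage change in Y is approximately 0.35 times as large.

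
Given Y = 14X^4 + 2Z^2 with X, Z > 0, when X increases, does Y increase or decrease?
Y increases

Taking the partial derivative:
∂Y/∂X = 56X^3

∂Y/∂X = 56X^3 > 0 (assuming positive values)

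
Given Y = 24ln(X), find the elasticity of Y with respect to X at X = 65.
Elasticity = 1/ln(65) ≈ 0.2396

Elasticity = (dY/dX) · (X/Y)

dY/dX = 24/X
At X = 65: dY/dX = 24/65, Y = 24·ln(65)

Elasticity = (24/65) · (65 / (24·ln(65))) = 1/ln(65) ≈ 0.2396

Interpretation: for a small percentage change in X, the percentage change in Y is approximately 0.24 times as large.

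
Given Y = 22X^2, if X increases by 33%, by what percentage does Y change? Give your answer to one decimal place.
76.9%

For Y = 22X^2:
If X → X(1 + 0.33)
Then Y → Y · (1 + 0.33)^2
     = Y · 1.7689

Percentage change = ((1 + 0.33)^2 − 1) × 100% ≈ 76.9%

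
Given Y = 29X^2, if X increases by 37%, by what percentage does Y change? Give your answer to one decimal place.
87.7%

For Y = 29X^2:
If X → X(1 + 0.37)
Then Y → Y · (1 + 0.37)^2
     = Y · 1.8769

Percentage change = ((1 + 0.37)^2 − 1) × 100% ≈ 87.7%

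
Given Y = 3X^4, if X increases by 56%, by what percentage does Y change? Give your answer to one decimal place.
492.2%

For Y = 3X^4:
If X → X(1 + 0.56)
Then Y → Y · (1 + 0.56)^4
     ≈ Y · 5.9224

Percentage change = ((1 + 0.56)^4 − 1) × 100% ≈ 492.2%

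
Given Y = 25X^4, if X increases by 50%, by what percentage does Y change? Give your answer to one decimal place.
406.3%

For Y = 25X^4:
If X → X(1 + 0.5)
Then Y → Y · (1 + 0.5)^4
     = Y · 5.0625

Percentage change = ((1 + 0.5)^4 − 1) × 100% ≈ 406.3%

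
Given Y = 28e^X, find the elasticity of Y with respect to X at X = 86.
Elasticity = 86

Elasticity = (dY/dX) · (X/Y)

dY/dX = 28·e^X
At X = 86: dY/dX = 28·e^86, Y = 28·e^86

Elasticity = (28·e^86) · (86 / (28·e^86)) = 86

Interpretation: for a small percentage change in X, the percentage change in Y is approximately 86.00 times as large.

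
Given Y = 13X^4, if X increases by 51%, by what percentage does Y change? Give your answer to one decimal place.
419.9%

For Y = 13X^4:
If X → X(1 + 0.51)
Then Y → Y · (1 + 0.51)^4
     ≈ Y · 5.1989

Percentage change = ((1 + 0.51)^4 − 1) × 100% ≈ 419.9%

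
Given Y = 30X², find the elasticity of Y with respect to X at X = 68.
Elasticity = 2

Elasticity = (dY/dX) · (X/Y)

dY/dX = 60·X
At X = 68: dY/dX = 4080, Y = 138720

Elasticity = 4080 · (68 / 138720) = 2

Interpretation: for a small percentage change in X, the percentage change in Y is approximately 2.00 times as large.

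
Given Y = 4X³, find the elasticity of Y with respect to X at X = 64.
Elasticity = 3

Elasticity = (dY/dX) · (X/Y)

dY/dX = 12·X²
At X = 64: dY/dX = 49152, Y = 1048576

Elasticity = 49152 · (64 / 1048576) = 3

Interpretation: for a small percentage change in X, the percentage change in Y is approximately 3.00 times as large.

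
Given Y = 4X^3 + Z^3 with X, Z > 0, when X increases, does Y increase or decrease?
Y increases

Taking the partial derivative:
∂Y/∂X = 12X^2

∂Y/∂X = 12X^2 > 0 (assuming positive values)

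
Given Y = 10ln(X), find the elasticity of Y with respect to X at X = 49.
Elasticity = 1/ln(49) ≈ 0.2569

Elasticity = (dY/dX) · (X/Y)

dY/dX = 10/X
At X = 49: dY/dX = 10/49, Y = 10·ln(49)

Elasticity = (10/49) · (49 / (10·ln(49))) = 1/ln(49) ≈ 0.2569

Interpretation: for a small percentage change in X, the percentage change in Y is approximately 0.26 times as large.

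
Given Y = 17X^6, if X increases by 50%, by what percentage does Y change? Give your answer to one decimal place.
1039.1%

For Y = 17X^6:
If X → X(1 + 0.5)
Then Y → Y · (1 + 0.5)^6
     ≈ Y · 11.3906

Percentage change = ((1 + 0.5)^6 − 1) × 100% ≈ 1039.1%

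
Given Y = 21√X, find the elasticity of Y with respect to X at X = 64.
Elasticity = 1/2

Elasticity = (dY/dX) · (X/Y)

dY/dX = 21/(2·√X)
At X = 64: dY/dX = 21/16, Y = 168

Elasticity = (21/16) · (64 / 168) = 1/2

Interpretation: for a small percentage change in X, the percentage change in Y is approximately 0.50 times as large.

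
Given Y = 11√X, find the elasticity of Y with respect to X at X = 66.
Elasticity = 1/2

Elasticity = (dY/dX) · (X/Y)

dY/dX = 11/(2·√X)
At X = 66: dY/dX = √66/12, Y = 11·√66

Elasticity = (√66/12) · (66 / (11·√66)) = 1/2

Interpretation: for a small percentage change in X, the percentage change in Y is approximately 0.50 times as large.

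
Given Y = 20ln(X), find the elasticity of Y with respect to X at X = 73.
Elasticity = 1/ln(73) ≈ 0.2331

Elasticity = (dY/dX) · (X/Y)

dY/dX = 20/X
At X = 73: dY/dX = 20/73, Y = 20·ln(73)

Elasticity = (20/73) · (73 / (20·ln(73))) = 1/ln(73) ≈ 0.2331

Interpretation: for a small percentage change in X, the percentage change in Y is approximately 0.23 times as large.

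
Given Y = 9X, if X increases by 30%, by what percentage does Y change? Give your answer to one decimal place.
30.0%

For Y = 9X:
If X → X(1 + 0.3)
Then Y → Y · (1 + 0.3)^1
     = Y · 1.3000

Percentage change = ((1 + 0.3)^1 − 1) × 100% = 30.0%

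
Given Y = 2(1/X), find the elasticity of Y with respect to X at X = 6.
Elasticity = -1

Elasticity = (dY/dX) · (X/Y)

dY/dX = -2/X²
At X = 6: dY/dX = -1/18, Y = 1/3

Elasticity = (-1/18) · (6 / (1/3)) = -1

Interpretation: for a small percentage change in X, the percentage change in Y is approximately -1.00 times as large.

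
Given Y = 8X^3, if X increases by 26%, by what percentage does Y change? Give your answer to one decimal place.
100.0%

For Y = 8X^3:
If X → X(1 + 0.26)
Then Y → Y · (1 + 0.26)^3
     ≈ Y · 2.0004

Percentage change = ((1 + 0.26)^3 − 1) × 100% ≈ 100.0%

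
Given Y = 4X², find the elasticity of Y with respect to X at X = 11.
Elasticity = 2

Elasticity = (dY/dX) · (X/Y)

dY/dX = 8·X
At X = 11: dY/dX = 88, Y = 484

Elasticity = 88 · (11 / 484) = 2

Interpretation: for a small percentage change in X, the percentage change in Y is approximately 2.00 times as large.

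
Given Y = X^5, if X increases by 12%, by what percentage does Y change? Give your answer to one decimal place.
76.2%

For Y = X^5:
If X → X(1 + 0.12)
Then Y → Y · (1 + 0.12)^5
     ≈ Y · 1.7623

Percentage change = ((1 + 0.12)^5 − 1) × 100% ≈ 76.2%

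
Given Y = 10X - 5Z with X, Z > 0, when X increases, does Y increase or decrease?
Y increases

Taking the partial derivative:
∂Y/∂X = 10

∂Y/∂X = 10 > 0 (assuming positive values)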